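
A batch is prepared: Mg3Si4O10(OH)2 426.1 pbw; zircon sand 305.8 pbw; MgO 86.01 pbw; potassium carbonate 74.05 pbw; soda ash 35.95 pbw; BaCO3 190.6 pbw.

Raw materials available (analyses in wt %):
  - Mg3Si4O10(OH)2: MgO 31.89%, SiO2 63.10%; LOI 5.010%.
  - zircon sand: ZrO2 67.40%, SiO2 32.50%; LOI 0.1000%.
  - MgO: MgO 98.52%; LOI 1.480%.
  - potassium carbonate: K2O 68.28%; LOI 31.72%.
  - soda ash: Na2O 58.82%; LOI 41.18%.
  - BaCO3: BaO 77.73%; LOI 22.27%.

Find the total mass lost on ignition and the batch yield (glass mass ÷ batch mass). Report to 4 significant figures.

LOI loss = 103.7 pbw; glass = 1015 pbw; yield = 90.73%

The working math carries exact precision at every stage — working values are printed rounded off to 4 significant digits within the worked lines — every reported result carries a single rounding — the derived quantities, which include the totals, glass mass, the six compositions, yield, ignition loss, are carried in full precision, exactly as shown in question or answer, using the weight values on 1015 pbw of glass.
Per-material ignition loss:
  Mg3Si4O10(OH)2: 426.1 × 0.05010 = 21.35 pbw
  zircon sand: 305.8 × 0.001000 = 0.3058 pbw
  MgO: 86.01 × 0.01480 = 1.273 pbw
  potassium carbonate: 74.05 × 0.3172 = 23.49 pbw
  soda ash: 35.95 × 0.4118 = 14.80 pbw
  BaCO3: 190.6 × 0.2227 = 42.45 pbw
Total LOI = 103.7 pbw
Glass = batch − LOI = 1119 − 103.7 = 1015 pbw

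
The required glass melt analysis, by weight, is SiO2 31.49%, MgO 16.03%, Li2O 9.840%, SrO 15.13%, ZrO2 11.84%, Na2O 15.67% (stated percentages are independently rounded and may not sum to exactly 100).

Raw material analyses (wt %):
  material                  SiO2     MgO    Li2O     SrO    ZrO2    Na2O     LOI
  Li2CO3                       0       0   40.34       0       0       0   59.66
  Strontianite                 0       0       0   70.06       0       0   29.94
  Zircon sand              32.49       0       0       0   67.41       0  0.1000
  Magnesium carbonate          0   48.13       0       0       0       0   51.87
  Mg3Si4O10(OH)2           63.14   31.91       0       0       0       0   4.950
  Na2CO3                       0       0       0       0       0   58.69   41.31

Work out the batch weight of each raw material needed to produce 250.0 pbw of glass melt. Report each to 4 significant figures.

Mid-chain values are displayed, rounded to four significant digits, across the worked steps; each numeric step holds full precision in all steps — a single rounding finalizes every reported figure. All derived quantities are recomputed from the batch weights on 250.0 pbw of glass in exact precision (the six compositions, LOI, totals, the yield, glass mass), as quoted within the question or the answer.
Target oxide masses per 250.0 pbw glass melt:
  SiO2: 31.49% × 250.0 = 78.72 pbw
  MgO: 16.03% × 250.0 = 40.08 pbw
  Li2O: 9.840% × 250.0 = 24.60 pbw
  SrO: 15.13% × 250.0 = 37.83 pbw
  ZrO2: 11.84% × 250.0 = 29.60 pbw
  Na2O: 15.67% × 250.0 = 39.17 pbw
A balance pass over the oxides, given the weights on record, against the basis in use (delivered sums recover each target up to rounding of the answer):
  SiO2: 43.91·0.3249 + 102.1·0.6314 = 78.73 pbw (target 78.72 pbw)
  MgO: 15.58·0.4813 + 102.1·0.3191 = 40.08 pbw (target 40.08 pbw)
  Li2O: 60.98·0.4034 = 24.60 pbw (target 24.60 pbw)
  SrO: 53.99·0.7006 = 37.83 pbw (target 37.83 pbw)
  ZrO2: 43.91·0.6741 = 29.60 pbw (target 29.60 pbw)
  Na2O: 66.75·0.5869 = 39.18 pbw (target 39.17 pbw)
Glass-mass closure: the batch minus its LOI: 250.0 pbw (the targets, summed, come to 250.0 pbw; versus the stated basis of 250.0 pbw — gaps are rounding artifacts).
Summing the batch: Σ batch = 343.3 pbw; LOI loss = Σ batch·LOI = 93.30 pbw; glass ÷ batch gives a yield of 72.82%.

Batch per 250.0 pbw glass melt:
  Li2CO3: 60.98 pbw
  Strontianite: 53.99 pbw
  Zircon sand: 43.91 pbw
  Magnesium carbonate: 15.58 pbw
  Mg3Si4O10(OH)2: 102.1 pbw
  Na2CO3: 66.75 pbw
Total batch = 343.3 pbw; LOI loss = 93.30 pbw; yield = 72.82%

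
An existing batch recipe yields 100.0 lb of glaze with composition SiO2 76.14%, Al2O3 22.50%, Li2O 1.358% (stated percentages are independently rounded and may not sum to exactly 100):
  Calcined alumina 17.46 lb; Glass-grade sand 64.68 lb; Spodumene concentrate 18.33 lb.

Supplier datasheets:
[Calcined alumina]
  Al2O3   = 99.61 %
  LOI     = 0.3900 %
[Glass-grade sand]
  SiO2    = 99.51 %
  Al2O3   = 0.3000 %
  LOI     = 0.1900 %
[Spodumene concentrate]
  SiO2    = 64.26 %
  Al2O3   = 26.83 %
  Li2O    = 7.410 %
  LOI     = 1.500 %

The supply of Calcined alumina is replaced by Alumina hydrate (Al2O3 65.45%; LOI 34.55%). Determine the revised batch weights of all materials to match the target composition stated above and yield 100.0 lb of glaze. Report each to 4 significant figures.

Values along the way appear (rounded to four significant figures) as written — all internal work runs at full float precision through the solve. Each reported figure sees exactly one rounding; derived quantities are carried in full float precision (ignition loss, the three compositions, yield, totals, glass mass) from the weighed amounts on 100.0 lb of glass, exactly as shown in question or answer.
Target oxide masses per 100.0 lb glaze:
  SiO2: 76.14% × 100.0 = 76.14 lb
  Al2O3: 22.50% × 100.0 = 22.50 lb
  Li2O: 1.358% × 100.0 = 1.358 lb
Mass-balance tally per oxide on the weights just shown, on the stated basis (delivered sums recover each target up to rounding of the answer):
  SiO2: 64.68·0.9951 + 18.33·0.6426 = 76.14 lb (target 76.14 lb)
  Al2O3: 26.57·0.6545 + 64.68·0.003000 + 18.33·0.2683 = 22.50 lb (target 22.50 lb)
  Li2O: 18.33·0.07410 = 1.358 lb (target 1.358 lb)
The glass-mass cross-check: batch total minus LOI = 100.0 lb (oxide target masses add up to 100.0 lb; versus the stated basis of 100.0 lb — deltas are rounding alone).
Batch total: Σ batch = 109.6 lb; Σ batch·LOI gives LOI loss = 9.578 lb; yield = glass ÷ total batch = 91.26%.

Revised batch per 100.0 lb glaze:
  Alumina hydrate: 26.57 lb
  Glass-grade sand: 64.68 lb
  Spodumene concentrate: 18.33 lb
Total batch = 109.6 lb; LOI loss = 9.578 lb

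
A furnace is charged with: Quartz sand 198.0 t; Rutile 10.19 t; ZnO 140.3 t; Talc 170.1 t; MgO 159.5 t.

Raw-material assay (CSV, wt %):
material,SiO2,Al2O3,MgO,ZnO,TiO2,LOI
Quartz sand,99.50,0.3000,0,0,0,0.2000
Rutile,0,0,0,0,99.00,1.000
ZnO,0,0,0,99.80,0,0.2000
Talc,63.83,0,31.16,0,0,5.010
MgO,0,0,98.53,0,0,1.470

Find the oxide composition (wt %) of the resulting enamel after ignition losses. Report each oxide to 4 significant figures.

Values along the way are shown with 4-significant-figure rounding alongside each step. All arithmetic holds exact precision through the solve. Every reported figure sees exactly one rounding; derived quantities, which include net glass mass, the five compositions, the yield, totals, LOI, are rebuilt in exact precision, as given in the problem or the answer, starting from the weights for 666.4 t of glass.
Oxide-by-oxide delivered mass:
  SiO2: 198.0·0.9950 + 170.1·0.6383 = 305.6 t
  Al2O3: 198.0·0.003000 = 0.5940 t
  MgO: 170.1·0.3116 + 159.5·0.9853 = 210.2 t
  ZnO: 140.3·0.9980 = 140.0 t
  TiO2: 10.19·0.9900 = 10.09 t
LOI: 198.0·0.002000 + 10.19·0.01000 + 140.3·0.002000 + 170.1·0.05010 + 159.5·0.01470 = 11.65 t
Net of LOI, the glass mass = 678.1 − 11.65 = 666.4 t (= Σ oxide masses)
each oxide over glass, ×100, is wt %

Glass mass = 666.4 t (batch 678.1 − LOI 11.65).
Composition: SiO2 45.85%, Al2O3 0.08913%, MgO 31.53%, ZnO 21.01%, TiO2 1.514%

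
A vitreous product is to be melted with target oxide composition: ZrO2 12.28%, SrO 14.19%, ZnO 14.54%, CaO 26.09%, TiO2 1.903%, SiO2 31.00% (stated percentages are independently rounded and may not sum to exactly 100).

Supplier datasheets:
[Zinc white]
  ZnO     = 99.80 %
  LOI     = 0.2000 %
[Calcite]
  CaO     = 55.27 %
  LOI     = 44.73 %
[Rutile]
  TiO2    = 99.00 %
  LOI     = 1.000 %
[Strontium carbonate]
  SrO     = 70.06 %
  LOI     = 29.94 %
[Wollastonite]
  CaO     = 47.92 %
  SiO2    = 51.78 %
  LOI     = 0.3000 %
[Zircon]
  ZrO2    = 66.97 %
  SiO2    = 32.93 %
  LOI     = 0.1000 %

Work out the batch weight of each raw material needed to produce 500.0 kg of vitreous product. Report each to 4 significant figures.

All internal work runs at full float precision through the solve; working values are printed rounded off to 4 significant figures alongside each step; exactly one rounding is applied to each reported value — derived quantities (ignition loss, the totals, net glass mass, yield, six oxide percentages) are re-derived in full precision from the batch weights on 500.0 kg of glass as they appear in the problem or the answer.
The oxide mass targets at 500.0 kg vitreous product:
  ZrO2: 12.28% × 500.0 = 61.40 kg
  SrO: 14.19% × 500.0 = 70.95 kg
  ZnO: 14.54% × 500.0 = 72.70 kg
  CaO: 26.09% × 500.0 = 130.4 kg
  TiO2: 1.903% × 500.0 = 9.515 kg
  SiO2: 31.00% × 500.0 = 155.0 kg
Verifying the oxide balance using the reported weights, for the quoted basis mass (summed amounts equal target values within answer rounding):
  ZrO2: 91.68·0.6697 = 61.40 kg (target 61.40 kg)
  SrO: 101.3·0.7006 = 70.97 kg (target 70.95 kg)
  ZnO: 72.85·0.9980 = 72.70 kg (target 72.70 kg)
  CaO: 27.04·0.5527 + 241.0·0.4792 = 130.4 kg (target 130.4 kg)
  TiO2: 9.611·0.9900 = 9.515 kg (target 9.515 kg)
  SiO2: 241.0·0.5178 + 91.68·0.3293 = 155.0 kg (target 155.0 kg)
The glass-mass cross-check: total charge less LOI = 500.0 kg (oxide target masses add up to 500.0 kg; the stated basis being 500.0 kg — differing by rounding only).
Total batch = Σ batch = 543.5 kg; the LOI term Σ batch·LOI equals 43.48 kg; yield, glass over the total, = 92.00%.

Batch per 500.0 kg vitreous product:
  Zinc white: 72.85 kg
  Calcite: 27.04 kg
  Rutile: 9.611 kg
  Strontium carbonate: 101.3 kg
  Wollastonite: 241.0 kg
  Zircon: 91.68 kg
Total batch = 543.5 kg; LOI loss = 43.48 kg; yield = 92.00%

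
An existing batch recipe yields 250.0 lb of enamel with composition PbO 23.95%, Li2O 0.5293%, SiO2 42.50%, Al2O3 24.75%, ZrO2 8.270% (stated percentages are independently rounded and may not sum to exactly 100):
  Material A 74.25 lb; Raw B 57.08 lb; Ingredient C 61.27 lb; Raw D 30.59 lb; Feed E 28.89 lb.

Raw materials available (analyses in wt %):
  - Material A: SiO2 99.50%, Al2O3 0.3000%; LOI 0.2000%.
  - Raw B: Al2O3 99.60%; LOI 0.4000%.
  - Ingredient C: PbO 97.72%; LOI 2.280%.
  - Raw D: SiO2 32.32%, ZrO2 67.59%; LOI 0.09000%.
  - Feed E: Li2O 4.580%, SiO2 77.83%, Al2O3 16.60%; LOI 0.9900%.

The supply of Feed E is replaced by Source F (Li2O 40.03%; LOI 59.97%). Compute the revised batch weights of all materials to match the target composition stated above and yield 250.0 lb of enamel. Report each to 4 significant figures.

All internal work carries full precision from first step to last — the intermediate values are shown rounded off to 4 significant digits when written out — each reported number sees exactly one rounding; derived quantities are computed from the batch weights on 250.0 lb of glass at full precision (LOI, the totals, the five compositions, yield, net glass mass) exactly as shown in question or answer.
Oxide-by-oxide targets in 250.0 lb enamel:
  PbO: 23.95% × 250.0 = 59.88 lb
  Li2O: 0.5293% × 250.0 = 1.323 lb
  SiO2: 42.50% × 250.0 = 106.2 lb
  Al2O3: 24.75% × 250.0 = 61.88 lb
  ZrO2: 8.270% × 250.0 = 20.68 lb
A balance pass over the oxides, from the weights as reported, relative to the basis at hand (delivered sums recover each target within answer rounding):
  PbO: 61.27·0.9772 = 59.87 lb (target 59.88 lb)
  Li2O: 3.306·0.4003 = 1.323 lb (target 1.323 lb)
  SiO2: 96.85·0.9950 + 30.59·0.3232 = 106.3 lb (target 106.2 lb)
  Al2O3: 96.85·0.003000 + 61.83·0.9960 = 61.87 lb (target 61.88 lb)
  ZrO2: 30.59·0.6759 = 20.68 lb (target 20.68 lb)
The glass-mass cross-check: whole batch net of LOI = 250.0 lb (the Σ of target masses is 250.0 lb; against the stated basis, 250.0 lb — differing by rounding only).
Summing the batch: Σ batch = 253.8 lb; Σ batch·LOI gives LOI loss = 3.848 lb; yield: glass divided by total = 98.48%.

Revised batch per 250.0 lb enamel:
  Material A: 96.85 lb
  Raw B: 61.83 lb
  Ingredient C: 61.27 lb
  Raw D: 30.59 lb
  Source F: 3.306 lb
Total batch = 253.8 lb; LOI loss = 3.848 lb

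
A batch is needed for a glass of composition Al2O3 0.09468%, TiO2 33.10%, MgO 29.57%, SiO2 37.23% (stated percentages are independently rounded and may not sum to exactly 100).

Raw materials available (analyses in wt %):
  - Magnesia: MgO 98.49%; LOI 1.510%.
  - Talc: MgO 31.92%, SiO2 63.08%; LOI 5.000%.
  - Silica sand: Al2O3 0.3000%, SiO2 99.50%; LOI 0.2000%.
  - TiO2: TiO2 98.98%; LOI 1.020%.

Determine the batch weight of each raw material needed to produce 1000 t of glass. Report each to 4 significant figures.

Batch per 1000 t glass:
  Magnesia: 270.3 t
  Talc: 92.39 t
  Silica sand: 315.6 t
  TiO2: 334.4 t
Total batch = 1013 t; LOI loss = 12.74 t; yield = 98.74%

The working math holds exact precision from first step to last; in-progress results are rounded to four significant figures as shown. Each reported number takes just one rounding; derived quantities are recomputed in full float precision (the four compositions, totals, ignition loss, glass mass, the yield) from the weighed amounts per 1000 t of glass, exactly as shown in problem or answer.
Oxide-by-oxide targets in 1000 t glass:
  Al2O3: 0.09468% × 1000 = 0.9468 t
  TiO2: 33.10% × 1000 = 331.0 t
  MgO: 29.57% × 1000 = 295.7 t
  SiO2: 37.23% × 1000 = 372.3 t
Verifying the oxide balance per the reported batch figures, under the basis named above (oxide sums agree with the targets given rounding of the digits):
  Al2O3: 315.6·0.003000 = 0.9468 t (target 0.9468 t)
  TiO2: 334.4·0.9898 = 331.0 t (target 331.0 t)
  MgO: 270.3·0.9849 + 92.39·0.3192 = 295.7 t (target 295.7 t)
  SiO2: 92.39·0.6308 + 315.6·0.9950 = 372.3 t (target 372.3 t)
Glass mass check: batch Σ − ignition loss = 999.9 t (oxide target masses add up to 999.9 t; against the stated basis, 1000 t — differing by rounding only).
Whole-batch sum: Σ batch = 1013 t; loss to ignition Σ batch·LOI = 12.74 t; yield = glass ÷ total batch = 98.74%.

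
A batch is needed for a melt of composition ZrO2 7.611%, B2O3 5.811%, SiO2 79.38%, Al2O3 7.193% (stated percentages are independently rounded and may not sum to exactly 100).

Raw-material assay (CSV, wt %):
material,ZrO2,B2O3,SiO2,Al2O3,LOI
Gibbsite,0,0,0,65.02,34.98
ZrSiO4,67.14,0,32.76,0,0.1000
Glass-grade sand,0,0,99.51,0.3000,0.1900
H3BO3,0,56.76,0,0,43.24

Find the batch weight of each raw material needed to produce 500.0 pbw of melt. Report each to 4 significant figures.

Batch per 500.0 pbw melt:
  Gibbsite: 53.56 pbw
  ZrSiO4: 56.68 pbw
  Glass-grade sand: 380.2 pbw
  H3BO3: 51.19 pbw
Total batch = 541.6 pbw; LOI loss = 41.65 pbw; yield = 92.31%

The intermediate values are shown rounded off to 4 significant digits as written — the whole derivation carries full precision throughout — each reported figure takes a single rounding. The derived quantities are computed at full precision (the yield, net glass mass, the four compositions, totals, ignition loss) using the weight values for 500.0 pbw of glass, as written in the problem or the answer.
Target masses of each oxide per 500.0 pbw melt:
  ZrO2: 7.611% × 500.0 = 38.06 pbw
  B2O3: 5.811% × 500.0 = 29.06 pbw
  SiO2: 79.38% × 500.0 = 396.9 pbw
  Al2O3: 7.193% × 500.0 = 35.97 pbw
Oxide-by-oxide audit working from each reported weight, at the basis given (delivered sums recover each target modulo rounding of the values):
  ZrO2: 56.68·0.6714 = 38.05 pbw (target 38.06 pbw)
  B2O3: 51.19·0.5676 = 29.06 pbw (target 29.06 pbw)
  SiO2: 56.68·0.3276 + 380.2·0.9951 = 396.9 pbw (target 396.9 pbw)
  Al2O3: 53.56·0.6502 + 380.2·0.003000 = 35.97 pbw (target 35.97 pbw)
The glass-mass cross-check: total batch − LOI = 500.0 pbw (targets for the oxides total 500.0 pbw; versus the stated basis of 500.0 pbw — deltas are rounding alone).
Batch grand total — Σ batch = 541.6 pbw; ignition loss, Σ(batch × LOI) = 41.65 pbw; yield, glass over the total, = 92.31%.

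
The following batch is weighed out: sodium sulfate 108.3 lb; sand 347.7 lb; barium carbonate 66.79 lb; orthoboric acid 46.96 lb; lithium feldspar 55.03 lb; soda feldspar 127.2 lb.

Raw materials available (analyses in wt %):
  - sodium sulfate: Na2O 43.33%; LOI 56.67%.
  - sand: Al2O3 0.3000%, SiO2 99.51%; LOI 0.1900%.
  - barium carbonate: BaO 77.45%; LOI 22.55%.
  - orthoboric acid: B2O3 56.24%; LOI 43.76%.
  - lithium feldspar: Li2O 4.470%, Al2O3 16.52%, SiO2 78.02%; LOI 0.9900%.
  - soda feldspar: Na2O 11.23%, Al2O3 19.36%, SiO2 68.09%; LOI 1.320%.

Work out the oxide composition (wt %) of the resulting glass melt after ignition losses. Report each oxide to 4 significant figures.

Rounding to 4 significant figures applies to every mid-chain value as shown. All arithmetic keeps full float precision end to end; every reported number is rounded just once — all derived quantities, including the totals, the six compositions, LOI, glass mass, yield, are carried starting from the weights for 652.1 lb of glass at full float precision, exactly as shown in question or answer.
What the batch supplies per oxide:
  Na2O: 108.3·0.4333 + 127.2·0.1123 = 61.21 lb
  B2O3: 46.96·0.5624 = 26.41 lb
  Li2O: 55.03·0.04470 = 2.460 lb
  Al2O3: 347.7·0.003000 + 55.03·0.1652 + 127.2·0.1936 = 34.76 lb
  SiO2: 347.7·0.9951 + 55.03·0.7802 + 127.2·0.6809 = 475.5 lb
  BaO: 66.79·0.7745 = 51.73 lb
LOI: 108.3·0.5667 + 347.7·0.001900 + 66.79·0.2255 + 46.96·0.4376 + 55.03·0.009900 + 127.2·0.01320 = 99.87 lb
batch − LOI leaves glass = 752.0 − 99.87 = 652.1 lb (the oxide masses sum to this)
wt % = oxide mass / glass mass × 100

Glass mass = 652.1 lb (batch 752.0 − LOI 99.87).
Composition: Na2O 9.387%, B2O3 4.050%, Li2O 0.3772%, Al2O3 5.330%, SiO2 72.92%, BaO 7.933%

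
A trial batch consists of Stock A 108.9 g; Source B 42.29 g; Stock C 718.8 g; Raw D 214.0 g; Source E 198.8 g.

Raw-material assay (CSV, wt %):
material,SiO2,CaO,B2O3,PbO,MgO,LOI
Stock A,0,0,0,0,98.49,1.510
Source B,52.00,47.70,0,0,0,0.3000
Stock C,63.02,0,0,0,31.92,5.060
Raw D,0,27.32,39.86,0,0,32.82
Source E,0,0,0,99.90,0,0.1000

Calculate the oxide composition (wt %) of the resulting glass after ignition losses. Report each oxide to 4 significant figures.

Rounding to four significant figures extends to each mid-chain value as printed. Every computation runs at full float precision in every operation; each reported value is rounded only once; the derived quantities, including yield, the five compositions, glass mass, totals, ignition loss, are re-derived from the weighed amounts on 1174 g of glass in full float precision as they appear in question or answer.
Delivered oxide masses:
  SiO2: 42.29·0.5200 + 718.8·0.6302 = 475.0 g
  CaO: 42.29·0.4770 + 214.0·0.2732 = 78.64 g
  B2O3: 214.0·0.3986 = 85.30 g
  PbO: 198.8·0.9990 = 198.6 g
  MgO: 108.9·0.9849 + 718.8·0.3192 = 336.7 g
LOI: 108.9·0.01510 + 42.29·0.003000 + 718.8·0.05060 + 214.0·0.3282 + 198.8·0.001000 = 108.6 g
Glass = total batch minus LOI = 1283 − 108.6 = 1174 g (consistent with Σ oxide mass)
percent share: oxide ÷ glass, ×100

Glass mass = 1174 g (batch 1283 − LOI 108.6).
Composition: SiO2 40.45%, CaO 6.697%, B2O3 7.264%, PbO 16.91%, MgO 28.67%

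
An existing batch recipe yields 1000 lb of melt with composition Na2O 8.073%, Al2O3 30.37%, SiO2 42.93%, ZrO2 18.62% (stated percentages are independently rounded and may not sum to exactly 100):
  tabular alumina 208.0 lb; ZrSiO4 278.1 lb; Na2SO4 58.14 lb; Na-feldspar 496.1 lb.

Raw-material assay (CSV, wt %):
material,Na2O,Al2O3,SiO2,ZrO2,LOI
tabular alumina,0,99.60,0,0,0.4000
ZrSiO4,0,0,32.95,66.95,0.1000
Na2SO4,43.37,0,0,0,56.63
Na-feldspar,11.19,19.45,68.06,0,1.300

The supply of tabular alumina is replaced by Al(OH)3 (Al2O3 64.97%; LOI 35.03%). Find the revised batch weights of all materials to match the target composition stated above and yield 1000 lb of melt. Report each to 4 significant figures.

Revised batch per 1000 lb melt:
  Al(OH)3: 318.9 lb
  ZrSiO4: 278.1 lb
  Na2SO4: 58.14 lb
  Na-feldspar: 496.1 lb
Total batch = 1151 lb; LOI loss = 151.4 lb

All internal work keeps full float precision in every operation. The intermediate values are displayed, with 4-significant-figure rounding, in the working; every reported value is rounded a single time. The derived quantities (the yield, totals, net glass mass, LOI, four oxide percentages) are re-derived at exact precision using the weight values for 1000 lb of glass, exactly as printed in either problem or answer.
Oxide-by-oxide targets in 1000 lb melt:
  Na2O: 8.073% × 1000 = 80.73 lb
  Al2O3: 30.37% × 1000 = 303.7 lb
  SiO2: 42.93% × 1000 = 429.3 lb
  ZrO2: 18.62% × 1000 = 186.2 lb
Per-oxide balance check per the reported batch figures, against the basis in use (each sum matches its target mass exact up to rounding of places):
  Na2O: 58.14·0.4337 + 496.1·0.1119 = 80.73 lb (target 80.73 lb)
  Al2O3: 318.9·0.6497 + 496.1·0.1945 = 303.7 lb (target 303.7 lb)
  SiO2: 278.1·0.3295 + 496.1·0.6806 = 429.3 lb (target 429.3 lb)
  ZrO2: 278.1·0.6695 = 186.2 lb (target 186.2 lb)
Glass mass check: total batch − LOI = 999.9 lb (summing oxide targets gives 999.9 lb; against the stated basis, 1000 lb — a pure rounding effect).
Summing the batch: Σ batch = 1151 lb; ignition loss, Σ(batch × LOI) = 151.4 lb; as yield: glass ÷ batch → 86.85%.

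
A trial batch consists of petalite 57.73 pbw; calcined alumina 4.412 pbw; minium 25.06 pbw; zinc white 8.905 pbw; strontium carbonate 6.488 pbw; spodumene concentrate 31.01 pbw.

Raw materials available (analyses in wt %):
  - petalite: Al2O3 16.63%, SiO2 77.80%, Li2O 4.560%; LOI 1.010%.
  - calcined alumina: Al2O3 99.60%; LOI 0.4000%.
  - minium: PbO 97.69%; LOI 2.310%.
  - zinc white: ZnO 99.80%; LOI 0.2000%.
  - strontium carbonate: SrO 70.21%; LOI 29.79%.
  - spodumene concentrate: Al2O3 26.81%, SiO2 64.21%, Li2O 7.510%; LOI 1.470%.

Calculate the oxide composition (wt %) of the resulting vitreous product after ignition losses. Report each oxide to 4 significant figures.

Glass mass = 130.0 pbw (batch 133.6 − LOI 3.586).
Composition: Al2O3 17.16%, ZnO 6.835%, SiO2 49.86%, PbO 18.83%, Li2O 3.816%, SrO 3.504%

Each numeric step maintains full float precision at each step. Working values are shown (rounded to four significant digits) alongside each step. Each reported result takes exactly one rounding; all derived quantities (the six compositions, LOI, the yield, net glass mass, totals) are carried from the batch weights for 130.0 pbw of glass in exact precision, precisely as stated by the problem or the answer.
Oxide masses out of the charge:
  Al2O3: 57.73·0.1663 + 4.412·0.9960 + 31.01·0.2681 = 22.31 pbw
  ZnO: 8.905·0.9980 = 8.887 pbw
  SiO2: 57.73·0.7780 + 31.01·0.6421 = 64.83 pbw
  PbO: 25.06·0.9769 = 24.48 pbw
  Li2O: 57.73·0.04560 + 31.01·0.07510 = 4.961 pbw
  SrO: 6.488·0.7021 = 4.555 pbw
LOI: 57.73·0.01010 + 4.412·0.004000 + 25.06·0.02310 + 8.905·0.002000 + 6.488·0.2979 + 31.01·0.01470 = 3.586 pbw
Glass mass = batch − LOI = 133.6 − 3.586 = 130.0 pbw (equal to the oxide-mass sum)
each wt % is 100 × oxide ÷ glass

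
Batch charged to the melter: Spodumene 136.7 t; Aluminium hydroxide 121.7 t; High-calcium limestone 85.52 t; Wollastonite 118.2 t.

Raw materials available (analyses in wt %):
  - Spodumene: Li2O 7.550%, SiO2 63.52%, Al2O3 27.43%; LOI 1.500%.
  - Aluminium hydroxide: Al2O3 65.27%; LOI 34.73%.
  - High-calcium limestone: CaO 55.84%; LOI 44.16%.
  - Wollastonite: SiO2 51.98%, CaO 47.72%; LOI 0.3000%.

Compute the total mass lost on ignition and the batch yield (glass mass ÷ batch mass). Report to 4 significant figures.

LOI loss = 82.44 t; glass = 379.7 t; yield = 82.16%

Exact precision is carried end to end — the intermediate values are shown with 4-significant-figure rounding within the worked lines; each reported figure takes a single rounding; derived quantities (net glass mass, LOI, the totals, four oxide percentages, yield) are computed using the weight values for 379.7 t of glass at exact precision, as given in the question or the answer.
LOI of each material in turn:
  Spodumene: 136.7 × 0.01500 = 2.050 t
  Aluminium hydroxide: 121.7 × 0.3473 = 42.27 t
  High-calcium limestone: 85.52 × 0.4416 = 37.77 t
  Wollastonite: 118.2 × 0.003000 = 0.3546 t
Total LOI = 82.44 t
Glass = batch − LOI = 462.1 − 82.44 = 379.7 t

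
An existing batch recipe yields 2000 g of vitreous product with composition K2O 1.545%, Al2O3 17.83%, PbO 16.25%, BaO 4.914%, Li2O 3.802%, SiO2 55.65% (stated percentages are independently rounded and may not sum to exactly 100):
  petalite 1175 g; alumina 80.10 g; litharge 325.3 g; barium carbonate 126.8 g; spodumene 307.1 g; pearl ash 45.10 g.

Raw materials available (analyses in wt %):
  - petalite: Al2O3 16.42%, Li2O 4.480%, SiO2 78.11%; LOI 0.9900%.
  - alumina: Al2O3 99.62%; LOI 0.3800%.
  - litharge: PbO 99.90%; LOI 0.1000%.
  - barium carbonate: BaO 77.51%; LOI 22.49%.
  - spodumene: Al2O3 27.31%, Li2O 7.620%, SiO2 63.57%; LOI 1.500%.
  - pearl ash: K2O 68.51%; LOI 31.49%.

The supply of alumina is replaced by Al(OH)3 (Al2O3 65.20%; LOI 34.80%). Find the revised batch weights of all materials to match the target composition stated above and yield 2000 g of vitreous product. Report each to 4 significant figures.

Revised batch per 2000 g vitreous product:
  petalite: 1175 g
  Al(OH)3: 122.4 g
  litharge: 325.3 g
  barium carbonate: 126.8 g
  spodumene: 307.1 g
  pearl ash: 45.10 g
Total batch = 2102 g; LOI loss = 101.9 g

All arithmetic holds full float precision throughout. Intermediates are shown rounded off to 4 significant digits within the worked lines; every reported value is rounded a single time; the derived quantities (six oxide percentages, the yield, ignition loss, the totals, net glass mass) are recomputed from the batch weights on 2000 g of glass in exact precision as set out in the problem or answer text.
Per-oxide target masses for 2000 g vitreous product:
  K2O: 1.545% × 2000 = 30.90 g
  Al2O3: 17.83% × 2000 = 356.6 g
  PbO: 16.25% × 2000 = 325.0 g
  BaO: 4.914% × 2000 = 98.28 g
  Li2O: 3.802% × 2000 = 76.04 g
  SiO2: 55.65% × 2000 = 1113 g
Mass-balance tally per oxide per the reported batch figures, at the basis given (delivered sums recover each target modulo rounding of the values):
  K2O: 45.10·0.6851 = 30.90 g (target 30.90 g)
  Al2O3: 1175·0.1642 + 122.4·0.6520 + 307.1·0.2731 = 356.6 g (target 356.6 g)
  PbO: 325.3·0.9990 = 325.0 g (target 325.0 g)
  BaO: 126.8·0.7751 = 98.28 g (target 98.28 g)
  Li2O: 1175·0.04480 + 307.1·0.07620 = 76.04 g (target 76.04 g)
  SiO2: 1175·0.7811 + 307.1·0.6357 = 1113 g (target 1113 g)
Mass balance on the glass: Σ batch − LOI loss = 2000 g (the targets, summed, come to 2000 g; versus the stated basis of 2000 g — differing by rounding only).
Total batch = Σ batch = 2102 g; loss to ignition Σ batch·LOI = 101.9 g; yield, glass over the total, = 95.15%.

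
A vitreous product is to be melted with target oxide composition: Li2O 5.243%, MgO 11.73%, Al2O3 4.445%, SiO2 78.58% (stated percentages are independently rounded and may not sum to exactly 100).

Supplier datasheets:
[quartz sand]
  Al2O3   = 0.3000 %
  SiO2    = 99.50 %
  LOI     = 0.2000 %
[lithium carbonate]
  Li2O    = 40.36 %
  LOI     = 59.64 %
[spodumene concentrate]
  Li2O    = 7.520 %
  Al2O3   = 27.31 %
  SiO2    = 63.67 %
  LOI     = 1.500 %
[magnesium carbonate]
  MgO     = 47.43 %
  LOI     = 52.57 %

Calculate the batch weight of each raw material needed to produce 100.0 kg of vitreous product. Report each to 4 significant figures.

All internal work carries exact precision at every stage — values along the way are rounded off to 4 significant digits as shown; exactly one rounding goes into every reported number — all derived quantities (glass mass, the totals, the yield, four oxide percentages, ignition loss) are computed from the weighed amounts per 100.0 kg of glass at full float precision precisely as stated by the problem or the answer.
Target oxide masses per 100.0 kg vitreous product:
  Li2O: 5.243% × 100.0 = 5.243 kg
  MgO: 11.73% × 100.0 = 11.73 kg
  Al2O3: 4.445% × 100.0 = 4.445 kg
  SiO2: 78.58% × 100.0 = 78.58 kg
Balance tally, oxide-wise, using the reported weights, against the basis in use (sum by sum, the targets are met within answer rounding):
  Li2O: 10.10·0.4036 + 15.52·0.07520 = 5.243 kg (target 5.243 kg)
  MgO: 24.73·0.4743 = 11.73 kg (target 11.73 kg)
  Al2O3: 69.05·0.003000 + 15.52·0.2731 = 4.446 kg (target 4.445 kg)
  SiO2: 69.05·0.9950 + 15.52·0.6367 = 78.59 kg (target 78.58 kg)
Glass-mass sanity pass: batch Σ − ignition loss = 100.0 kg (summing oxide targets gives 100.0 kg; against the stated basis, 100.0 kg — a pure rounding effect).
Adding the batch up: Σ batch = 119.4 kg; ignition loss, Σ(batch × LOI) = 19.40 kg; yield, glass over the total, = 83.76%.

Batch per 100.0 kg vitreous product:
  quartz sand: 69.05 kg
  lithium carbonate: 10.10 kg
  spodumene concentrate: 15.52 kg
  magnesium carbonate: 24.73 kg
Total batch = 119.4 kg; LOI loss = 19.40 kg; yield = 83.76%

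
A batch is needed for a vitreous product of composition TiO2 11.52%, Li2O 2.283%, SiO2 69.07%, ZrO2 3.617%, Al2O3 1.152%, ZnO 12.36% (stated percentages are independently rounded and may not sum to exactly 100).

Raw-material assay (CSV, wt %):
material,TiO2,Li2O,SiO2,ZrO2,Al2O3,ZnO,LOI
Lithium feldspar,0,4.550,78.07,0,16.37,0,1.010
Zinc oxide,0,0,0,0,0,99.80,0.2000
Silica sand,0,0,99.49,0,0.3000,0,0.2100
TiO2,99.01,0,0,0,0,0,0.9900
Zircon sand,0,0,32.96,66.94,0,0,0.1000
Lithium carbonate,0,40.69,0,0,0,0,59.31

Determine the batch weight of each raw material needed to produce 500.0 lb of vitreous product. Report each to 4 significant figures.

Batch per 500.0 lb vitreous product:
  Lithium feldspar: 29.41 lb
  Zinc oxide: 61.92 lb
  Silica sand: 315.1 lb
  TiO2: 58.18 lb
  Zircon sand: 27.02 lb
  Lithium carbonate: 24.76 lb
Total batch = 516.4 lb; LOI loss = 16.37 lb; yield = 96.83%

Full float precision is carried at all times — values along the way are shown rounded to 4 significant figures between the steps — every reported figure is rounded only once — the derived quantities are rebuilt at full float precision (totals, glass mass, LOI, the yield, the six compositions) using the weight values at 500.0 lb of glass, exactly as printed in problem or answer.
The oxide mass targets at 500.0 lb vitreous product:
  TiO2: 11.52% × 500.0 = 57.60 lb
  Li2O: 2.283% × 500.0 = 11.42 lb
  SiO2: 69.07% × 500.0 = 345.4 lb
  ZrO2: 3.617% × 500.0 = 18.08 lb
  Al2O3: 1.152% × 500.0 = 5.760 lb
  ZnO: 12.36% × 500.0 = 61.80 lb
Checking each oxide sum given the weights on record, per the basis as stated (oxide sums agree with the targets net of answer rounding effects):
  TiO2: 58.18·0.9901 = 57.60 lb (target 57.60 lb)
  Li2O: 29.41·0.04550 + 24.76·0.4069 = 11.41 lb (target 11.42 lb)
  SiO2: 29.41·0.7807 + 315.1·0.9949 + 27.02·0.3296 = 345.4 lb (target 345.4 lb)
  ZrO2: 27.02·0.6694 = 18.09 lb (target 18.08 lb)
  Al2O3: 29.41·0.1637 + 315.1·0.003000 = 5.760 lb (target 5.760 lb)
  ZnO: 61.92·0.9980 = 61.80 lb (target 61.80 lb)
Glass-mass bookkeeping: total charge less LOI = 500.0 lb (per-oxide target masses sum to 500.0 lb; stated basis 500.0 lb — a pure rounding effect).
Batch total: Σ batch = 516.4 lb; Σ batch·LOI gives LOI loss = 16.37 lb; yield = glass ÷ total batch = 96.83%.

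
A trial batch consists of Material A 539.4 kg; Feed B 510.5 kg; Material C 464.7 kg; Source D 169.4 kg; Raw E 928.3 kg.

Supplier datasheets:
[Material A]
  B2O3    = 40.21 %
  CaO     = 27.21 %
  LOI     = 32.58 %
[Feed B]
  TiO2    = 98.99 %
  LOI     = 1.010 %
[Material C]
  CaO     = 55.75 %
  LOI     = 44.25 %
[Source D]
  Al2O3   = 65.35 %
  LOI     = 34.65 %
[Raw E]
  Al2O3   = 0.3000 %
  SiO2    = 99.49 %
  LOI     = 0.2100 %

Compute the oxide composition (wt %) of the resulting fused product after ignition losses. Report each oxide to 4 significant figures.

The intermediate values are displayed rounded off to 4 significant digits between the steps — all internal work maintains full float precision at each step — exactly one rounding lands on each reported value. Derived quantities are computed in exact precision (five oxide percentages, the yield, totals, LOI, glass mass) starting from the weights per 2165 kg of glass precisely as stated by the question or the answer.
Oxide-by-oxide delivered mass:
  B2O3: 539.4·0.4021 = 216.9 kg
  Al2O3: 169.4·0.6535 + 928.3·0.003000 = 113.5 kg
  CaO: 539.4·0.2721 + 464.7·0.5575 = 405.8 kg
  TiO2: 510.5·0.9899 = 505.3 kg
  SiO2: 928.3·0.9949 = 923.6 kg
LOI: 539.4·0.3258 + 510.5·0.01010 + 464.7·0.4425 + 169.4·0.3465 + 928.3·0.002100 = 447.2 kg
The glass mass, total less LOI, = 2612 − 447.2 = 2165 kg (consistent with Σ oxide mass)
wt % = 100 × oxide mass / glass mass

Glass mass = 2165 kg (batch 2612 − LOI 447.2).
Composition: B2O3 10.02%, Al2O3 5.242%, CaO 18.74%, TiO2 23.34%, SiO2 42.66%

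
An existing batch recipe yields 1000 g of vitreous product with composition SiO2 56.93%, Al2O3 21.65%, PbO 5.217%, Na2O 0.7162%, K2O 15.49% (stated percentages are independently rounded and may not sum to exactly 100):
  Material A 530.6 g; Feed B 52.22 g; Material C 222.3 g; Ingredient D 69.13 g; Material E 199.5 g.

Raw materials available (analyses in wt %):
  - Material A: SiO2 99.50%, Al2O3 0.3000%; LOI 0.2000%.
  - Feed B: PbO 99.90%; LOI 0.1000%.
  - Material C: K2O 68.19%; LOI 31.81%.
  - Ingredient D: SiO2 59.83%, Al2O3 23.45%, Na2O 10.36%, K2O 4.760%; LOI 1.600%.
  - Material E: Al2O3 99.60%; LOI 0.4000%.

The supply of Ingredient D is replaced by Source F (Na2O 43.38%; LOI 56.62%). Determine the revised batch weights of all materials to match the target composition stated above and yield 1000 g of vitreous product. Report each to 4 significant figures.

The whole derivation keeps full precision from start to finish; rounding to 4 significant digits governs every working value as printed — exactly one rounding goes into every reported value — the derived quantities, which include yield, glass mass, totals, LOI, five oxide percentages, are re-derived at exact precision, exactly as shown in either problem or answer, starting from the weights per 1000 g of glass.
Oxide mass targets, per 1000 g vitreous product:
  SiO2: 56.93% × 1000 = 569.3 g
  Al2O3: 21.65% × 1000 = 216.5 g
  PbO: 5.217% × 1000 = 52.17 g
  Na2O: 0.7162% × 1000 = 7.162 g
  K2O: 15.49% × 1000 = 154.9 g
Oxide-by-oxide audit with the batch weights as given, at the basis given (each sum matches its target mass exact up to rounding of places):
  SiO2: 572.2·0.9950 = 569.3 g (target 569.3 g)
  Al2O3: 572.2·0.003000 + 215.6·0.9960 = 216.5 g (target 216.5 g)
  PbO: 52.22·0.9990 = 52.17 g (target 52.17 g)
  Na2O: 16.51·0.4338 = 7.162 g (target 7.162 g)
  K2O: 227.2·0.6819 = 154.9 g (target 154.9 g)
Consistency of the glass mass: total charge less LOI = 1000 g (summing oxide targets gives 1000 g; against the stated basis, 1000 g — differing by rounding only).
Batch grand total — Σ batch = 1084 g; LOI loss = Σ batch·LOI = 83.68 g; as yield: glass ÷ batch → 92.28%.

Revised batch per 1000 g vitreous product:
  Material A: 572.2 g
  Feed B: 52.22 g
  Material C: 227.2 g
  Source F: 16.51 g
  Material E: 215.6 g
Total batch = 1084 g; LOI loss = 83.68 g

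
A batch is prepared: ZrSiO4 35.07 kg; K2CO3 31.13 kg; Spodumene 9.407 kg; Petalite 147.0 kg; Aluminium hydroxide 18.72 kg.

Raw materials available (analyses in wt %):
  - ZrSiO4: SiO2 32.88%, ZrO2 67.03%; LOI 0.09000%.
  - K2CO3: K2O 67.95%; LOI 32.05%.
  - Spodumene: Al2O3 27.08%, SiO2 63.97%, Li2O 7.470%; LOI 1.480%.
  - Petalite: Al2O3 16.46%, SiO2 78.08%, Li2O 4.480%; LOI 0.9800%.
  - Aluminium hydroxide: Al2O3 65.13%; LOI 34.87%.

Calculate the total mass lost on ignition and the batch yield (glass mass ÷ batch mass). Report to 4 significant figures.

LOI loss = 18.12 kg; glass = 223.2 kg; yield = 92.49%

All internal work maintains full precision from start to finish; intermediates are displayed (rounded to 4 significant digits) across the worked steps; each reported number is rounded once only; the derived quantities (the totals, the yield, the five compositions, ignition loss, glass mass) are recomputed in full precision using the weight values for 223.2 kg of glass, exactly as shown in the problem or answer text.
Each material's LOI contribution:
  ZrSiO4: 35.07 × 9.000e-04 = 0.03156 kg
  K2CO3: 31.13 × 0.3205 = 9.977 kg
  Spodumene: 9.407 × 0.01480 = 0.1392 kg
  Petalite: 147.0 × 0.009800 = 1.441 kg
  Aluminium hydroxide: 18.72 × 0.3487 = 6.528 kg
Total LOI = 18.12 kg
Glass = batch − LOI = 241.3 − 18.12 = 223.2 kg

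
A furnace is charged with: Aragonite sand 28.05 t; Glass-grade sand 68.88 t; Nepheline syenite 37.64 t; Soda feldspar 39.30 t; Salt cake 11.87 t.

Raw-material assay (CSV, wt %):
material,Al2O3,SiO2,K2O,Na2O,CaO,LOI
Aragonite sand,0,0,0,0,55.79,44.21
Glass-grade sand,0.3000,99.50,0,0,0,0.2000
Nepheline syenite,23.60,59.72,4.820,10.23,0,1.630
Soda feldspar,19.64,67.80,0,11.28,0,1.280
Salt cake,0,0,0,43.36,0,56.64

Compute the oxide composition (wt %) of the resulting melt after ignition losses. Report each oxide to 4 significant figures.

The intermediate values are displayed rounded to four significant digits; every computation carries full float precision through the solve. A single rounding yields each reported number; the derived quantities are re-derived in full float precision (yield, the totals, five oxide percentages, ignition loss, glass mass) from the weighed amounts on 165.4 t of glass as set out in problem or answer.
Oxide-by-oxide delivered mass:
  Al2O3: 68.88·0.003000 + 37.64·0.2360 + 39.30·0.1964 = 16.81 t
  SiO2: 68.88·0.9950 + 37.64·0.5972 + 39.30·0.6780 = 117.7 t
  K2O: 37.64·0.04820 = 1.814 t
  Na2O: 37.64·0.1023 + 39.30·0.1128 + 11.87·0.4336 = 13.43 t
  CaO: 28.05·0.5579 = 15.65 t
LOI: 28.05·0.4421 + 68.88·0.002000 + 37.64·0.01630 + 39.30·0.01280 + 11.87·0.5664 = 20.38 t
Net of LOI, the glass mass = 185.7 − 20.38 = 165.4 t (the oxide masses sum to this)
percent by weight: oxide/glass ×100

Glass mass = 165.4 t (batch 185.7 − LOI 20.38).
Composition: Al2O3 10.16%, SiO2 71.15%, K2O 1.097%, Na2O 8.122%, CaO 9.464%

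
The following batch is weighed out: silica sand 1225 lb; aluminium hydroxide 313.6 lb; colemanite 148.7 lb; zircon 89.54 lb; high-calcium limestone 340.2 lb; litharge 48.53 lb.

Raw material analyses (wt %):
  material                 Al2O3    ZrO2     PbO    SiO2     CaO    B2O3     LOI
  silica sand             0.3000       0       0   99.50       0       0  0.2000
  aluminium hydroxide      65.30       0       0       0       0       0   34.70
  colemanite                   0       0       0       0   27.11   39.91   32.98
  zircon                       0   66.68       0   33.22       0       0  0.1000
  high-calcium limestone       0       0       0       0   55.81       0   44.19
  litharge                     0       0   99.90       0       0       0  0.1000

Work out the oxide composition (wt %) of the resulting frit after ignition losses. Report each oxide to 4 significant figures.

Glass mass = 1855 lb (batch 2166 − LOI 310.8).
Composition: Al2O3 11.24%, ZrO2 3.219%, PbO 2.614%, SiO2 67.32%, CaO 12.41%, B2O3 3.200%

Values along the way are shown rounded to four significant figures across the worked steps. Every computation maintains full float precision end to end — exactly one rounding goes into each reported result — all derived quantities (yield, net glass mass, ignition loss, totals, the six compositions) are carried in exact precision using the weight values at 1855 lb of glass as they appear in question or answer.
Mass of each oxide from the mix:
  Al2O3: 1225·0.003000 + 313.6·0.6530 = 208.5 lb
  ZrO2: 89.54·0.6668 = 59.71 lb
  PbO: 48.53·0.9990 = 48.48 lb
  SiO2: 1225·0.9950 + 89.54·0.3322 = 1249 lb
  CaO: 148.7·0.2711 + 340.2·0.5581 = 230.2 lb
  B2O3: 148.7·0.3991 = 59.35 lb
LOI: 1225·0.002000 + 313.6·0.3470 + 148.7·0.3298 + 89.54·0.001000 + 340.2·0.4419 + 48.53·0.001000 = 310.8 lb
Resulting glass, batch − LOI: 2166 − 310.8 = 1855 lb (= Σ oxide masses)
percent by weight: oxide/glass ×100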